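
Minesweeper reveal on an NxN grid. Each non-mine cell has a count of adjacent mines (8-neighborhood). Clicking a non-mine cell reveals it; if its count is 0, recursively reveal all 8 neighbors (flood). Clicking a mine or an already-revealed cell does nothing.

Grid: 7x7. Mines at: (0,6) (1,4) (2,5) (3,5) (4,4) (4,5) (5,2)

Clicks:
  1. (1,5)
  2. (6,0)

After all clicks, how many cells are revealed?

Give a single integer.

Click 1 (1,5) count=3: revealed 1 new [(1,5)] -> total=1
Click 2 (6,0) count=0: revealed 24 new [(0,0) (0,1) (0,2) (0,3) (1,0) (1,1) (1,2) (1,3) (2,0) (2,1) (2,2) (2,3) (3,0) (3,1) (3,2) (3,3) (4,0) (4,1) (4,2) (4,3) (5,0) (5,1) (6,0) (6,1)] -> total=25

Answer: 25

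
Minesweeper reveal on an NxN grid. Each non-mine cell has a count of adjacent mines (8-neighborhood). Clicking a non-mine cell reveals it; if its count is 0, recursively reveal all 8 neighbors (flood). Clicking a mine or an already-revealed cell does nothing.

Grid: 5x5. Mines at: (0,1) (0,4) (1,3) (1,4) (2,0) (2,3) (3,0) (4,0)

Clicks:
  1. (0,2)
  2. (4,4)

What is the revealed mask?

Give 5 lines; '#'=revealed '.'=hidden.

Click 1 (0,2) count=2: revealed 1 new [(0,2)] -> total=1
Click 2 (4,4) count=0: revealed 8 new [(3,1) (3,2) (3,3) (3,4) (4,1) (4,2) (4,3) (4,4)] -> total=9

Answer: ..#..
.....
.....
.####
.####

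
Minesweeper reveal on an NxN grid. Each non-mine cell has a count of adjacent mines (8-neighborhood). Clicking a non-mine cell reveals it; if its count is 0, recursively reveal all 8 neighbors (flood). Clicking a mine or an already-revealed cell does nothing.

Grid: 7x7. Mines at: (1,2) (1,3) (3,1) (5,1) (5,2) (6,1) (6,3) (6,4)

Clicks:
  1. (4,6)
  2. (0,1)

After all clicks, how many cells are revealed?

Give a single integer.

Answer: 28

Derivation:
Click 1 (4,6) count=0: revealed 27 new [(0,4) (0,5) (0,6) (1,4) (1,5) (1,6) (2,2) (2,3) (2,4) (2,5) (2,6) (3,2) (3,3) (3,4) (3,5) (3,6) (4,2) (4,3) (4,4) (4,5) (4,6) (5,3) (5,4) (5,5) (5,6) (6,5) (6,6)] -> total=27
Click 2 (0,1) count=1: revealed 1 new [(0,1)] -> total=28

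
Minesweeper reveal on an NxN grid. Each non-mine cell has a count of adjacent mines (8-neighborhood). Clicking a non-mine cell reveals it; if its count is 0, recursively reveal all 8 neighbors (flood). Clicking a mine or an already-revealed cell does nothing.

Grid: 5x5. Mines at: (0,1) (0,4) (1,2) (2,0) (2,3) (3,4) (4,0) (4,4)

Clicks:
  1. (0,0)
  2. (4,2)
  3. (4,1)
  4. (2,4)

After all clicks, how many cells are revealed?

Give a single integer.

Click 1 (0,0) count=1: revealed 1 new [(0,0)] -> total=1
Click 2 (4,2) count=0: revealed 6 new [(3,1) (3,2) (3,3) (4,1) (4,2) (4,3)] -> total=7
Click 3 (4,1) count=1: revealed 0 new [(none)] -> total=7
Click 4 (2,4) count=2: revealed 1 new [(2,4)] -> total=8

Answer: 8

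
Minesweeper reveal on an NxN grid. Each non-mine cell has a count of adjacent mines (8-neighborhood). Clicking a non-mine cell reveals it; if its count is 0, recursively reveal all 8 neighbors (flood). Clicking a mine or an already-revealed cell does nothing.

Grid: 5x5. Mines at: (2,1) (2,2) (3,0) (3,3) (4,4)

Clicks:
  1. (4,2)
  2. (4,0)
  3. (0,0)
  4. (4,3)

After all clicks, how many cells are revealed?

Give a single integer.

Answer: 15

Derivation:
Click 1 (4,2) count=1: revealed 1 new [(4,2)] -> total=1
Click 2 (4,0) count=1: revealed 1 new [(4,0)] -> total=2
Click 3 (0,0) count=0: revealed 12 new [(0,0) (0,1) (0,2) (0,3) (0,4) (1,0) (1,1) (1,2) (1,3) (1,4) (2,3) (2,4)] -> total=14
Click 4 (4,3) count=2: revealed 1 new [(4,3)] -> total=15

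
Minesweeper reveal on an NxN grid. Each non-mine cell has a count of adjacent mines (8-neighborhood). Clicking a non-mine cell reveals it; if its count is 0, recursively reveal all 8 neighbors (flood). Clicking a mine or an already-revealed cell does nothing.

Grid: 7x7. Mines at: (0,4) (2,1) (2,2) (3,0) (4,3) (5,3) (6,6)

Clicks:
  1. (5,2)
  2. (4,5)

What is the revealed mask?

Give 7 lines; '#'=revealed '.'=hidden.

Answer: .....##
...####
...####
...####
....###
..#.###
.......

Derivation:
Click 1 (5,2) count=2: revealed 1 new [(5,2)] -> total=1
Click 2 (4,5) count=0: revealed 20 new [(0,5) (0,6) (1,3) (1,4) (1,5) (1,6) (2,3) (2,4) (2,5) (2,6) (3,3) (3,4) (3,5) (3,6) (4,4) (4,5) (4,6) (5,4) (5,5) (5,6)] -> total=21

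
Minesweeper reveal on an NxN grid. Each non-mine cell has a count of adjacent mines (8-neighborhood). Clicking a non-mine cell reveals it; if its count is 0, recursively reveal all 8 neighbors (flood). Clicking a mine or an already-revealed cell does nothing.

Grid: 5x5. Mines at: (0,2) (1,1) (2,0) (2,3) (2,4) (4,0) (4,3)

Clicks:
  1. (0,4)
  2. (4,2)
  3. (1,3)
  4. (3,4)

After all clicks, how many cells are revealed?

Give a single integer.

Click 1 (0,4) count=0: revealed 4 new [(0,3) (0,4) (1,3) (1,4)] -> total=4
Click 2 (4,2) count=1: revealed 1 new [(4,2)] -> total=5
Click 3 (1,3) count=3: revealed 0 new [(none)] -> total=5
Click 4 (3,4) count=3: revealed 1 new [(3,4)] -> total=6

Answer: 6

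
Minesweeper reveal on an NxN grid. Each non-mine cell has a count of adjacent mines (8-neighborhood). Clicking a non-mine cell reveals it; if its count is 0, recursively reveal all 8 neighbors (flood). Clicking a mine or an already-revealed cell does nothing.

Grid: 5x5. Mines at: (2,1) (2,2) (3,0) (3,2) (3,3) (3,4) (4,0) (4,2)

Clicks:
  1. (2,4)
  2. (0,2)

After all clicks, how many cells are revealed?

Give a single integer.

Click 1 (2,4) count=2: revealed 1 new [(2,4)] -> total=1
Click 2 (0,2) count=0: revealed 11 new [(0,0) (0,1) (0,2) (0,3) (0,4) (1,0) (1,1) (1,2) (1,3) (1,4) (2,3)] -> total=12

Answer: 12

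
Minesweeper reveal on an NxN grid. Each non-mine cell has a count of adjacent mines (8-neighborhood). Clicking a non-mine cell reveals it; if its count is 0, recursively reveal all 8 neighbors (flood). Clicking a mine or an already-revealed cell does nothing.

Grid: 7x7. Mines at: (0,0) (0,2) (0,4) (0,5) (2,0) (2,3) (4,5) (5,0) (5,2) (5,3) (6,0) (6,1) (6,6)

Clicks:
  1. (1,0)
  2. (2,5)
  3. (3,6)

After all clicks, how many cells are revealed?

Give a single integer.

Click 1 (1,0) count=2: revealed 1 new [(1,0)] -> total=1
Click 2 (2,5) count=0: revealed 9 new [(1,4) (1,5) (1,6) (2,4) (2,5) (2,6) (3,4) (3,5) (3,6)] -> total=10
Click 3 (3,6) count=1: revealed 0 new [(none)] -> total=10

Answer: 10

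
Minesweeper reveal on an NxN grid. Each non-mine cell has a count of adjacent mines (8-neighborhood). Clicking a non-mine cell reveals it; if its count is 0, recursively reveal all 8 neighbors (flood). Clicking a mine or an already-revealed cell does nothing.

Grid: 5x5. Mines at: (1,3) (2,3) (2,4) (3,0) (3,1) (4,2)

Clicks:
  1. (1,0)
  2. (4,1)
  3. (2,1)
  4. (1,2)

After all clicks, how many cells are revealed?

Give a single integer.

Answer: 10

Derivation:
Click 1 (1,0) count=0: revealed 9 new [(0,0) (0,1) (0,2) (1,0) (1,1) (1,2) (2,0) (2,1) (2,2)] -> total=9
Click 2 (4,1) count=3: revealed 1 new [(4,1)] -> total=10
Click 3 (2,1) count=2: revealed 0 new [(none)] -> total=10
Click 4 (1,2) count=2: revealed 0 new [(none)] -> total=10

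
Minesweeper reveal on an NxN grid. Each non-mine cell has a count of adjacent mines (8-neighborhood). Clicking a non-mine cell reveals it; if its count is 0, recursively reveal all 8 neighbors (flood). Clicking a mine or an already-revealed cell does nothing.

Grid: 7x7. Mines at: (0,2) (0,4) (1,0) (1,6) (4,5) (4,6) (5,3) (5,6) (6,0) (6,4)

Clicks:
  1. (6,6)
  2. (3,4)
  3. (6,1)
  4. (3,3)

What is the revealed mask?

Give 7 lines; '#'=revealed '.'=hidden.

Answer: .......
.#####.
######.
######.
#####..
###....
.#....#

Derivation:
Click 1 (6,6) count=1: revealed 1 new [(6,6)] -> total=1
Click 2 (3,4) count=1: revealed 1 new [(3,4)] -> total=2
Click 3 (6,1) count=1: revealed 1 new [(6,1)] -> total=3
Click 4 (3,3) count=0: revealed 24 new [(1,1) (1,2) (1,3) (1,4) (1,5) (2,0) (2,1) (2,2) (2,3) (2,4) (2,5) (3,0) (3,1) (3,2) (3,3) (3,5) (4,0) (4,1) (4,2) (4,3) (4,4) (5,0) (5,1) (5,2)] -> total=27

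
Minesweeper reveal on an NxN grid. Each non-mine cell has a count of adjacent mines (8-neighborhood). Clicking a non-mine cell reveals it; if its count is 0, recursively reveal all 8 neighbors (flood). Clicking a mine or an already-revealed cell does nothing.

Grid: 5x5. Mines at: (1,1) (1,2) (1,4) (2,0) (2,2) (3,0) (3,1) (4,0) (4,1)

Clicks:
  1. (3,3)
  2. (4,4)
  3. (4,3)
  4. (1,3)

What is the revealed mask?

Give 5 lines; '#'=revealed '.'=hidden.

Click 1 (3,3) count=1: revealed 1 new [(3,3)] -> total=1
Click 2 (4,4) count=0: revealed 7 new [(2,3) (2,4) (3,2) (3,4) (4,2) (4,3) (4,4)] -> total=8
Click 3 (4,3) count=0: revealed 0 new [(none)] -> total=8
Click 4 (1,3) count=3: revealed 1 new [(1,3)] -> total=9

Answer: .....
...#.
...##
..###
..###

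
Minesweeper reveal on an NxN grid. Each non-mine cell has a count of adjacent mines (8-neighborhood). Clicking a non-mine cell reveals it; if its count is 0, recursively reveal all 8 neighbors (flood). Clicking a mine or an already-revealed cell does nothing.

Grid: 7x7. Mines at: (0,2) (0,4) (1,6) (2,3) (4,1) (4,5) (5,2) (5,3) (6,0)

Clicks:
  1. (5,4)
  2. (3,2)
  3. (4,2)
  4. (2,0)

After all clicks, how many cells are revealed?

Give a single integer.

Click 1 (5,4) count=2: revealed 1 new [(5,4)] -> total=1
Click 2 (3,2) count=2: revealed 1 new [(3,2)] -> total=2
Click 3 (4,2) count=3: revealed 1 new [(4,2)] -> total=3
Click 4 (2,0) count=0: revealed 10 new [(0,0) (0,1) (1,0) (1,1) (1,2) (2,0) (2,1) (2,2) (3,0) (3,1)] -> total=13

Answer: 13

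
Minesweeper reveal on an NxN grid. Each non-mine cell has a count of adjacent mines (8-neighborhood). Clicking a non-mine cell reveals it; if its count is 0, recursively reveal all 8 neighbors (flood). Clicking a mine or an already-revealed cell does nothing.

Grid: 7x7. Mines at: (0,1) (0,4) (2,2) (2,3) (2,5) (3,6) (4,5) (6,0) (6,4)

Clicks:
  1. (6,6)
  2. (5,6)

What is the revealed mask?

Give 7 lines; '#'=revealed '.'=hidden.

Answer: .......
.......
.......
.......
.......
.....##
.....##

Derivation:
Click 1 (6,6) count=0: revealed 4 new [(5,5) (5,6) (6,5) (6,6)] -> total=4
Click 2 (5,6) count=1: revealed 0 new [(none)] -> total=4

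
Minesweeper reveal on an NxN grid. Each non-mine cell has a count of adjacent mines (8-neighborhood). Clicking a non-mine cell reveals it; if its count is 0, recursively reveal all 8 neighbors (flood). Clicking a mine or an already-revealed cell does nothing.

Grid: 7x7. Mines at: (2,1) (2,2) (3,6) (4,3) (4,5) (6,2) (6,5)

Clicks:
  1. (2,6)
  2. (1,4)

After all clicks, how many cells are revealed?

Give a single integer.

Answer: 21

Derivation:
Click 1 (2,6) count=1: revealed 1 new [(2,6)] -> total=1
Click 2 (1,4) count=0: revealed 20 new [(0,0) (0,1) (0,2) (0,3) (0,4) (0,5) (0,6) (1,0) (1,1) (1,2) (1,3) (1,4) (1,5) (1,6) (2,3) (2,4) (2,5) (3,3) (3,4) (3,5)] -> total=21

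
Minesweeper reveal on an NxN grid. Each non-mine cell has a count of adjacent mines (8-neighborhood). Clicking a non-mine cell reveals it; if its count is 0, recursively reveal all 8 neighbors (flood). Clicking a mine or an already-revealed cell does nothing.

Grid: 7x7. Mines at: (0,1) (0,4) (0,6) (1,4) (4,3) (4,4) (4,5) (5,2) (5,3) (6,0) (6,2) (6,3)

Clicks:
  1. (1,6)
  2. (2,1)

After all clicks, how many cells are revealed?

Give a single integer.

Click 1 (1,6) count=1: revealed 1 new [(1,6)] -> total=1
Click 2 (2,1) count=0: revealed 17 new [(1,0) (1,1) (1,2) (1,3) (2,0) (2,1) (2,2) (2,3) (3,0) (3,1) (3,2) (3,3) (4,0) (4,1) (4,2) (5,0) (5,1)] -> total=18

Answer: 18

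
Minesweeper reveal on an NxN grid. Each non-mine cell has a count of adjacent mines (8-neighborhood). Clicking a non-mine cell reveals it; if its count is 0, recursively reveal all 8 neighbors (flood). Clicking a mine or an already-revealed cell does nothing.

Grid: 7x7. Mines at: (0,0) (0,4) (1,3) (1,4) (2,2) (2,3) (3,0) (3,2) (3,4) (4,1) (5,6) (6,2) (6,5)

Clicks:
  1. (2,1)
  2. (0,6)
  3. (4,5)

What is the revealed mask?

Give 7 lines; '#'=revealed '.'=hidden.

Answer: .....##
.....##
.#...##
.....##
.....##
.......
.......

Derivation:
Click 1 (2,1) count=3: revealed 1 new [(2,1)] -> total=1
Click 2 (0,6) count=0: revealed 10 new [(0,5) (0,6) (1,5) (1,6) (2,5) (2,6) (3,5) (3,6) (4,5) (4,6)] -> total=11
Click 3 (4,5) count=2: revealed 0 new [(none)] -> total=11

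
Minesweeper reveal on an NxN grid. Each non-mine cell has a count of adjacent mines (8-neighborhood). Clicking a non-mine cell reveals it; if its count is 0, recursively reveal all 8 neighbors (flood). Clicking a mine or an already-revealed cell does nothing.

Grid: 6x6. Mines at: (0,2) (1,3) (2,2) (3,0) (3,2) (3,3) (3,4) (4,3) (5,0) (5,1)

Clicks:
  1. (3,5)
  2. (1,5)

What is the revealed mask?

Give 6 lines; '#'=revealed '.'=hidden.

Click 1 (3,5) count=1: revealed 1 new [(3,5)] -> total=1
Click 2 (1,5) count=0: revealed 6 new [(0,4) (0,5) (1,4) (1,5) (2,4) (2,5)] -> total=7

Answer: ....##
....##
....##
.....#
......
......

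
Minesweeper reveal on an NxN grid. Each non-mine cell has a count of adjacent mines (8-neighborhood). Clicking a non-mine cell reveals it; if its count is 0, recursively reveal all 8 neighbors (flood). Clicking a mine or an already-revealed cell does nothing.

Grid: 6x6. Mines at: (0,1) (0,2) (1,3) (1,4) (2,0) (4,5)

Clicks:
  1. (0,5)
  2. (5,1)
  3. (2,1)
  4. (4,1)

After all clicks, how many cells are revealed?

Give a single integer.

Click 1 (0,5) count=1: revealed 1 new [(0,5)] -> total=1
Click 2 (5,1) count=0: revealed 19 new [(2,1) (2,2) (2,3) (2,4) (3,0) (3,1) (3,2) (3,3) (3,4) (4,0) (4,1) (4,2) (4,3) (4,4) (5,0) (5,1) (5,2) (5,3) (5,4)] -> total=20
Click 3 (2,1) count=1: revealed 0 new [(none)] -> total=20
Click 4 (4,1) count=0: revealed 0 new [(none)] -> total=20

Answer: 20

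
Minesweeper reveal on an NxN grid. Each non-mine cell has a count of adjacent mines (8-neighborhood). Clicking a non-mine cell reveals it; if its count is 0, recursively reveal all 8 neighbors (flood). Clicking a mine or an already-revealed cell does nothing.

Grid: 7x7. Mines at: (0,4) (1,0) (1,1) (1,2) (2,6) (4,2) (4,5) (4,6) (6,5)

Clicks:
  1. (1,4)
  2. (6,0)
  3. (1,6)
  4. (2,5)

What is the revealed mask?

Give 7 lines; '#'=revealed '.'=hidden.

Answer: .......
....#.#
##...#.
##.....
##.....
#####..
#####..

Derivation:
Click 1 (1,4) count=1: revealed 1 new [(1,4)] -> total=1
Click 2 (6,0) count=0: revealed 16 new [(2,0) (2,1) (3,0) (3,1) (4,0) (4,1) (5,0) (5,1) (5,2) (5,3) (5,4) (6,0) (6,1) (6,2) (6,3) (6,4)] -> total=17
Click 3 (1,6) count=1: revealed 1 new [(1,6)] -> total=18
Click 4 (2,5) count=1: revealed 1 new [(2,5)] -> total=19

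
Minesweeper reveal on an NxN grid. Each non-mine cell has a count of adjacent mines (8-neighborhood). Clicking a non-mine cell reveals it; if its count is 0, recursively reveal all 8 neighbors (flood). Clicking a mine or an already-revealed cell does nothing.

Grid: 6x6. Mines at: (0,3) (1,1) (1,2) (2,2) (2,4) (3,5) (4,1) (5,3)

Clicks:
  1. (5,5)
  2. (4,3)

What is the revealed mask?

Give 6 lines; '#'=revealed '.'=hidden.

Answer: ......
......
......
......
...###
....##

Derivation:
Click 1 (5,5) count=0: revealed 4 new [(4,4) (4,5) (5,4) (5,5)] -> total=4
Click 2 (4,3) count=1: revealed 1 new [(4,3)] -> total=5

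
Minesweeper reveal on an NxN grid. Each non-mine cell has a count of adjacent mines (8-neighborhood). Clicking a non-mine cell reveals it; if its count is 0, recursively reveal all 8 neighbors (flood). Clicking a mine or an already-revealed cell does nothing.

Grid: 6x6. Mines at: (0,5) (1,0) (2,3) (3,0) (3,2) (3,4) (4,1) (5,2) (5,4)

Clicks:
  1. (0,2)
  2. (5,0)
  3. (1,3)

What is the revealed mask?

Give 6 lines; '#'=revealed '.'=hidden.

Answer: .####.
.####.
......
......
......
#.....

Derivation:
Click 1 (0,2) count=0: revealed 8 new [(0,1) (0,2) (0,3) (0,4) (1,1) (1,2) (1,3) (1,4)] -> total=8
Click 2 (5,0) count=1: revealed 1 new [(5,0)] -> total=9
Click 3 (1,3) count=1: revealed 0 new [(none)] -> total=9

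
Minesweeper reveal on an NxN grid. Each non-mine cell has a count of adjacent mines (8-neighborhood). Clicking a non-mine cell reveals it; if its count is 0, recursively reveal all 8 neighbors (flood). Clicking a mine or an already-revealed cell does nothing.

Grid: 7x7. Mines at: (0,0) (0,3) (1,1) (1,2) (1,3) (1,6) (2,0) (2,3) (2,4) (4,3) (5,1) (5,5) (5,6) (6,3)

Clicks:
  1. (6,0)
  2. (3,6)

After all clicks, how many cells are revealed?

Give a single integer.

Answer: 7

Derivation:
Click 1 (6,0) count=1: revealed 1 new [(6,0)] -> total=1
Click 2 (3,6) count=0: revealed 6 new [(2,5) (2,6) (3,5) (3,6) (4,5) (4,6)] -> total=7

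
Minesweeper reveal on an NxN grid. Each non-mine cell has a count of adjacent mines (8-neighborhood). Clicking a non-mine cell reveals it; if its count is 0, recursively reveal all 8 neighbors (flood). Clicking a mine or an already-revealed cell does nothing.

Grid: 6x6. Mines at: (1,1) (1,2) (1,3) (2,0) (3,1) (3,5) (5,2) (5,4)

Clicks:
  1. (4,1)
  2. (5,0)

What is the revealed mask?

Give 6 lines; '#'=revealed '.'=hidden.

Click 1 (4,1) count=2: revealed 1 new [(4,1)] -> total=1
Click 2 (5,0) count=0: revealed 3 new [(4,0) (5,0) (5,1)] -> total=4

Answer: ......
......
......
......
##....
##....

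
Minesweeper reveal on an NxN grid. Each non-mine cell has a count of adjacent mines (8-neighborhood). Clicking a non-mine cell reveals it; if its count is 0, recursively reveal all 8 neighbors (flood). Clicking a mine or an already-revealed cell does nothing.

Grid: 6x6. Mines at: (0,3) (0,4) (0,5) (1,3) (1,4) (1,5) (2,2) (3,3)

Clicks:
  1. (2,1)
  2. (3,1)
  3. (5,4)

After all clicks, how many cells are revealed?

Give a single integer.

Answer: 27

Derivation:
Click 1 (2,1) count=1: revealed 1 new [(2,1)] -> total=1
Click 2 (3,1) count=1: revealed 1 new [(3,1)] -> total=2
Click 3 (5,4) count=0: revealed 25 new [(0,0) (0,1) (0,2) (1,0) (1,1) (1,2) (2,0) (2,4) (2,5) (3,0) (3,2) (3,4) (3,5) (4,0) (4,1) (4,2) (4,3) (4,4) (4,5) (5,0) (5,1) (5,2) (5,3) (5,4) (5,5)] -> total=27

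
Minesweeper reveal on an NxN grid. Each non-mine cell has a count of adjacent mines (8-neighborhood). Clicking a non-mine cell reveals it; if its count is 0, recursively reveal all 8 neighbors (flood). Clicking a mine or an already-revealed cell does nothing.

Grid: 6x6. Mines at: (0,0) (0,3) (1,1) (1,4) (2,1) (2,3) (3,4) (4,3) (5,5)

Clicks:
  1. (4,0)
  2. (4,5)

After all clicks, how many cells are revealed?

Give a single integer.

Click 1 (4,0) count=0: revealed 9 new [(3,0) (3,1) (3,2) (4,0) (4,1) (4,2) (5,0) (5,1) (5,2)] -> total=9
Click 2 (4,5) count=2: revealed 1 new [(4,5)] -> total=10

Answer: 10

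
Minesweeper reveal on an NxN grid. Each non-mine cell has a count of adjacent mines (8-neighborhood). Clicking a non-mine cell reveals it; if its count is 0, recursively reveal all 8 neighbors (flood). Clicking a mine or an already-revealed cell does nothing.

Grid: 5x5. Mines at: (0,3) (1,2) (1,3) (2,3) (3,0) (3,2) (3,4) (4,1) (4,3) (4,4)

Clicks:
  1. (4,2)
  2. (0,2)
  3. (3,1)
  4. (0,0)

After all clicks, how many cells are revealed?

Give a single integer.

Answer: 9

Derivation:
Click 1 (4,2) count=3: revealed 1 new [(4,2)] -> total=1
Click 2 (0,2) count=3: revealed 1 new [(0,2)] -> total=2
Click 3 (3,1) count=3: revealed 1 new [(3,1)] -> total=3
Click 4 (0,0) count=0: revealed 6 new [(0,0) (0,1) (1,0) (1,1) (2,0) (2,1)] -> total=9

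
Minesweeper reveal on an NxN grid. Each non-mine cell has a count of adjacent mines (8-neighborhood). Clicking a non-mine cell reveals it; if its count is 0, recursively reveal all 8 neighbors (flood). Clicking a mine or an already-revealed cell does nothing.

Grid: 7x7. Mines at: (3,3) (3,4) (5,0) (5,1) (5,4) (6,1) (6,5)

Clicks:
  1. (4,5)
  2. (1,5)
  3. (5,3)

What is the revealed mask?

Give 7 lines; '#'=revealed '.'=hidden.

Click 1 (4,5) count=2: revealed 1 new [(4,5)] -> total=1
Click 2 (1,5) count=0: revealed 32 new [(0,0) (0,1) (0,2) (0,3) (0,4) (0,5) (0,6) (1,0) (1,1) (1,2) (1,3) (1,4) (1,5) (1,6) (2,0) (2,1) (2,2) (2,3) (2,4) (2,5) (2,6) (3,0) (3,1) (3,2) (3,5) (3,6) (4,0) (4,1) (4,2) (4,6) (5,5) (5,6)] -> total=33
Click 3 (5,3) count=1: revealed 1 new [(5,3)] -> total=34

Answer: #######
#######
#######
###..##
###..##
...#.##
.......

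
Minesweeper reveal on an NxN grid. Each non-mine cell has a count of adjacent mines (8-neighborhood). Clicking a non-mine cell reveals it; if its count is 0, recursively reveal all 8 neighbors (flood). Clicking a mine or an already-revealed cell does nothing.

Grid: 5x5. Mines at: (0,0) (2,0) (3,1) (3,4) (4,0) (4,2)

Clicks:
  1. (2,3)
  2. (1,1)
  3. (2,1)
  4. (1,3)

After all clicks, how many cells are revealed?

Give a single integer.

Answer: 12

Derivation:
Click 1 (2,3) count=1: revealed 1 new [(2,3)] -> total=1
Click 2 (1,1) count=2: revealed 1 new [(1,1)] -> total=2
Click 3 (2,1) count=2: revealed 1 new [(2,1)] -> total=3
Click 4 (1,3) count=0: revealed 9 new [(0,1) (0,2) (0,3) (0,4) (1,2) (1,3) (1,4) (2,2) (2,4)] -> total=12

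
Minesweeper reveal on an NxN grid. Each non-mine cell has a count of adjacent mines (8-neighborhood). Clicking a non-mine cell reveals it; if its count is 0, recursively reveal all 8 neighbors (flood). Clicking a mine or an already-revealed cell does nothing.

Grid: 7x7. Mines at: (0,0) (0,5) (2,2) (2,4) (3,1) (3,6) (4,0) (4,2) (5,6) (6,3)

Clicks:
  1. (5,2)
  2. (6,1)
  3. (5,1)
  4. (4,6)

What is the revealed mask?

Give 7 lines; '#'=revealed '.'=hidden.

Click 1 (5,2) count=2: revealed 1 new [(5,2)] -> total=1
Click 2 (6,1) count=0: revealed 5 new [(5,0) (5,1) (6,0) (6,1) (6,2)] -> total=6
Click 3 (5,1) count=2: revealed 0 new [(none)] -> total=6
Click 4 (4,6) count=2: revealed 1 new [(4,6)] -> total=7

Answer: .......
.......
.......
.......
......#
###....
###....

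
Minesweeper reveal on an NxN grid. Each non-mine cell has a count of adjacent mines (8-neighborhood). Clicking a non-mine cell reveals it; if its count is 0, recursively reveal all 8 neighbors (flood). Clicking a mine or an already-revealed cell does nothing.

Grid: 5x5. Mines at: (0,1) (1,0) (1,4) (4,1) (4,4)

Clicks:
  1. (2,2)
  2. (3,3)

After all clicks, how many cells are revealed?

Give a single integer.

Click 1 (2,2) count=0: revealed 9 new [(1,1) (1,2) (1,3) (2,1) (2,2) (2,3) (3,1) (3,2) (3,3)] -> total=9
Click 2 (3,3) count=1: revealed 0 new [(none)] -> total=9

Answer: 9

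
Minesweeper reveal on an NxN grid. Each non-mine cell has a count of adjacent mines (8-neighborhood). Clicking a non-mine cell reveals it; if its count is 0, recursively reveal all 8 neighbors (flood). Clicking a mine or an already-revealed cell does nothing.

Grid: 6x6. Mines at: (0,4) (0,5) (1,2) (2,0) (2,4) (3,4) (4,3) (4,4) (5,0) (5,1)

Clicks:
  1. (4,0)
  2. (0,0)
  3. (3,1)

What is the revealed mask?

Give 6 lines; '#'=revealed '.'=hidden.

Click 1 (4,0) count=2: revealed 1 new [(4,0)] -> total=1
Click 2 (0,0) count=0: revealed 4 new [(0,0) (0,1) (1,0) (1,1)] -> total=5
Click 3 (3,1) count=1: revealed 1 new [(3,1)] -> total=6

Answer: ##....
##....
......
.#....
#.....
......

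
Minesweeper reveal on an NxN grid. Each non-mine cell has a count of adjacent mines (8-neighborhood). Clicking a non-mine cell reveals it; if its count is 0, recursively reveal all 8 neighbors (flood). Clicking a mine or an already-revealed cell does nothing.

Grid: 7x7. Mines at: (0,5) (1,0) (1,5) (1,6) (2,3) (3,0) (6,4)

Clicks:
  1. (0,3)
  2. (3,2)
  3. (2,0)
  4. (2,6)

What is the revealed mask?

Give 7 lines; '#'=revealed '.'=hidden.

Click 1 (0,3) count=0: revealed 8 new [(0,1) (0,2) (0,3) (0,4) (1,1) (1,2) (1,3) (1,4)] -> total=8
Click 2 (3,2) count=1: revealed 1 new [(3,2)] -> total=9
Click 3 (2,0) count=2: revealed 1 new [(2,0)] -> total=10
Click 4 (2,6) count=2: revealed 1 new [(2,6)] -> total=11

Answer: .####..
.####..
#.....#
..#....
.......
.......
.......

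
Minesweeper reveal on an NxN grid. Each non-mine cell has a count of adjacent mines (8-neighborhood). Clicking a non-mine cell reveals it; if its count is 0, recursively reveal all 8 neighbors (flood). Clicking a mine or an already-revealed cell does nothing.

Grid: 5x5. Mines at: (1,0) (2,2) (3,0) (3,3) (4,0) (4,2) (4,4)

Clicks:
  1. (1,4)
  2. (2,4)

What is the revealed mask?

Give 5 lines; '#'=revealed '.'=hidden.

Click 1 (1,4) count=0: revealed 10 new [(0,1) (0,2) (0,3) (0,4) (1,1) (1,2) (1,3) (1,4) (2,3) (2,4)] -> total=10
Click 2 (2,4) count=1: revealed 0 new [(none)] -> total=10

Answer: .####
.####
...##
.....
.....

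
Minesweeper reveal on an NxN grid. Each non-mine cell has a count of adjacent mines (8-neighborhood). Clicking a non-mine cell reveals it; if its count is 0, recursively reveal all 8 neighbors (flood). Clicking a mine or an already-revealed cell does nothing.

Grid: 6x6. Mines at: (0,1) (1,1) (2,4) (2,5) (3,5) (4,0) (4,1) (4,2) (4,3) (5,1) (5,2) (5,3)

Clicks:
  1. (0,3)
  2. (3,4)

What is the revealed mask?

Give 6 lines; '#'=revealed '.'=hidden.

Answer: ..####
..####
......
....#.
......
......

Derivation:
Click 1 (0,3) count=0: revealed 8 new [(0,2) (0,3) (0,4) (0,5) (1,2) (1,3) (1,4) (1,5)] -> total=8
Click 2 (3,4) count=4: revealed 1 new [(3,4)] -> total=9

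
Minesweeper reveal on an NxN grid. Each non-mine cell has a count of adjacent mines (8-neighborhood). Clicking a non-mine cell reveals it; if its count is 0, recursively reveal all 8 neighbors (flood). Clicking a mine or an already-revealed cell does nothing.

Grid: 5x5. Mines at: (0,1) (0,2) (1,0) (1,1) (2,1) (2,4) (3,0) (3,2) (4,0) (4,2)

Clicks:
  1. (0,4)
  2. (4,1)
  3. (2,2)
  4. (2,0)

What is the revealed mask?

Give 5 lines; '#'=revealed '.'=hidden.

Answer: ...##
...##
#.#..
.....
.#...

Derivation:
Click 1 (0,4) count=0: revealed 4 new [(0,3) (0,4) (1,3) (1,4)] -> total=4
Click 2 (4,1) count=4: revealed 1 new [(4,1)] -> total=5
Click 3 (2,2) count=3: revealed 1 new [(2,2)] -> total=6
Click 4 (2,0) count=4: revealed 1 new [(2,0)] -> total=7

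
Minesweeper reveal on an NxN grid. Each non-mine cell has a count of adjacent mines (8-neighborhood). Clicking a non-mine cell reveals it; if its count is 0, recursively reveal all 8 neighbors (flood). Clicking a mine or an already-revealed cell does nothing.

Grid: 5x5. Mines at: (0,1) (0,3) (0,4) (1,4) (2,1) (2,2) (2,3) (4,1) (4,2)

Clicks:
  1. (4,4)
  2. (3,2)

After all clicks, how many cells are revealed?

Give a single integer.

Answer: 5

Derivation:
Click 1 (4,4) count=0: revealed 4 new [(3,3) (3,4) (4,3) (4,4)] -> total=4
Click 2 (3,2) count=5: revealed 1 new [(3,2)] -> total=5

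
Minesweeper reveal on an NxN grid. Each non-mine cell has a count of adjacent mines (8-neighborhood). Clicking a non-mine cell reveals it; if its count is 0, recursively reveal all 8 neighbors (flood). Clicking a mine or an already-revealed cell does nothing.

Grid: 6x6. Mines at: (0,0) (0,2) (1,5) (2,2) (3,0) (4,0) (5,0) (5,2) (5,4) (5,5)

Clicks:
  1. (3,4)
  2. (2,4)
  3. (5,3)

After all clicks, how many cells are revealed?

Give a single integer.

Answer: 10

Derivation:
Click 1 (3,4) count=0: revealed 9 new [(2,3) (2,4) (2,5) (3,3) (3,4) (3,5) (4,3) (4,4) (4,5)] -> total=9
Click 2 (2,4) count=1: revealed 0 new [(none)] -> total=9
Click 3 (5,3) count=2: revealed 1 new [(5,3)] -> total=10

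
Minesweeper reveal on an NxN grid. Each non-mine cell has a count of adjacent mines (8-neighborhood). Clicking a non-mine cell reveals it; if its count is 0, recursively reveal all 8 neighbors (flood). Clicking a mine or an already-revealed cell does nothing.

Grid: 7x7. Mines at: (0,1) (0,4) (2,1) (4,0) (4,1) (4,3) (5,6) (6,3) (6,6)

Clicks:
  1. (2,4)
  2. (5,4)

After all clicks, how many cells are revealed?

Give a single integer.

Answer: 21

Derivation:
Click 1 (2,4) count=0: revealed 20 new [(0,5) (0,6) (1,2) (1,3) (1,4) (1,5) (1,6) (2,2) (2,3) (2,4) (2,5) (2,6) (3,2) (3,3) (3,4) (3,5) (3,6) (4,4) (4,5) (4,6)] -> total=20
Click 2 (5,4) count=2: revealed 1 new [(5,4)] -> total=21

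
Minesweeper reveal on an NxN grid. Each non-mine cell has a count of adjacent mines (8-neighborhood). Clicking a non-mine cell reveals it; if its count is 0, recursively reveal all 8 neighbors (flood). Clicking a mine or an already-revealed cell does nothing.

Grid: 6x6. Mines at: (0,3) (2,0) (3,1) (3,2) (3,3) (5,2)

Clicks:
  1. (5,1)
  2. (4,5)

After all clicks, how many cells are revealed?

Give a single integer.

Click 1 (5,1) count=1: revealed 1 new [(5,1)] -> total=1
Click 2 (4,5) count=0: revealed 14 new [(0,4) (0,5) (1,4) (1,5) (2,4) (2,5) (3,4) (3,5) (4,3) (4,4) (4,5) (5,3) (5,4) (5,5)] -> total=15

Answer: 15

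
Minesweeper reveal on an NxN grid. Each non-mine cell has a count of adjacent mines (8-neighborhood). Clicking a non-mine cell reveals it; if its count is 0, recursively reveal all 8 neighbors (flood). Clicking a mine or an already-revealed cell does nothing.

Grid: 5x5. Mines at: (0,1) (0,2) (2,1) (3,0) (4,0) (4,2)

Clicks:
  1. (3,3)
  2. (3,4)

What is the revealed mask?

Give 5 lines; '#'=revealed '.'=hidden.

Click 1 (3,3) count=1: revealed 1 new [(3,3)] -> total=1
Click 2 (3,4) count=0: revealed 12 new [(0,3) (0,4) (1,2) (1,3) (1,4) (2,2) (2,3) (2,4) (3,2) (3,4) (4,3) (4,4)] -> total=13

Answer: ...##
..###
..###
..###
...##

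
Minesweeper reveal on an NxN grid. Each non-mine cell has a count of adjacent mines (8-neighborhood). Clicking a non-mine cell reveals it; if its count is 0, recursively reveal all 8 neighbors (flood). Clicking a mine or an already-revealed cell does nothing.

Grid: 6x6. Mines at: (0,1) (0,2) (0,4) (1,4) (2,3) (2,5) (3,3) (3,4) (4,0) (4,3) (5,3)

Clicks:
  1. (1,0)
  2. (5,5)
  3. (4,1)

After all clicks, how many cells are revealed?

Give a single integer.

Click 1 (1,0) count=1: revealed 1 new [(1,0)] -> total=1
Click 2 (5,5) count=0: revealed 4 new [(4,4) (4,5) (5,4) (5,5)] -> total=5
Click 3 (4,1) count=1: revealed 1 new [(4,1)] -> total=6

Answer: 6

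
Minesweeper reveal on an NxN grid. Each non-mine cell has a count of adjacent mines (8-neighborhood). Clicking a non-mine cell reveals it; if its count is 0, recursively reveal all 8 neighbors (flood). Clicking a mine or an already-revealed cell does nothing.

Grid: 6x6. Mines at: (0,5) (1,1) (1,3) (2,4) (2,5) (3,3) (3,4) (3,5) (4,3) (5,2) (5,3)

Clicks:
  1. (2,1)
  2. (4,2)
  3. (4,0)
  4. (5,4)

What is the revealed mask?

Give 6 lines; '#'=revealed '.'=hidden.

Click 1 (2,1) count=1: revealed 1 new [(2,1)] -> total=1
Click 2 (4,2) count=4: revealed 1 new [(4,2)] -> total=2
Click 3 (4,0) count=0: revealed 9 new [(2,0) (2,2) (3,0) (3,1) (3,2) (4,0) (4,1) (5,0) (5,1)] -> total=11
Click 4 (5,4) count=2: revealed 1 new [(5,4)] -> total=12

Answer: ......
......
###...
###...
###...
##..#.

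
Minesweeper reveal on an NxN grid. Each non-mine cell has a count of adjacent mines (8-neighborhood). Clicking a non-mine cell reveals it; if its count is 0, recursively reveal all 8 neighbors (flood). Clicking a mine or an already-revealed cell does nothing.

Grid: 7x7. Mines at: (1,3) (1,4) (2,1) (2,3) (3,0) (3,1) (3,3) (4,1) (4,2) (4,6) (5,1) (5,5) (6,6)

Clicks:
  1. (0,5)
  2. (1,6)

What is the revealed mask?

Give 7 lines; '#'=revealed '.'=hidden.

Answer: .....##
.....##
.....##
.....##
.......
.......
.......

Derivation:
Click 1 (0,5) count=1: revealed 1 new [(0,5)] -> total=1
Click 2 (1,6) count=0: revealed 7 new [(0,6) (1,5) (1,6) (2,5) (2,6) (3,5) (3,6)] -> total=8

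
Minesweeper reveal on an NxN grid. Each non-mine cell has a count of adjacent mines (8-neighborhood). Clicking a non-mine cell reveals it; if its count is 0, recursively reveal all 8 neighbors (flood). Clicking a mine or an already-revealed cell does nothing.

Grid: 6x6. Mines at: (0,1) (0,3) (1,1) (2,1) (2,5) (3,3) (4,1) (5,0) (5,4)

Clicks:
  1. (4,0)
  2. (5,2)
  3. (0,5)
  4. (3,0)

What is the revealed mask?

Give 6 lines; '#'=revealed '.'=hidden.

Click 1 (4,0) count=2: revealed 1 new [(4,0)] -> total=1
Click 2 (5,2) count=1: revealed 1 new [(5,2)] -> total=2
Click 3 (0,5) count=0: revealed 4 new [(0,4) (0,5) (1,4) (1,5)] -> total=6
Click 4 (3,0) count=2: revealed 1 new [(3,0)] -> total=7

Answer: ....##
....##
......
#.....
#.....
..#...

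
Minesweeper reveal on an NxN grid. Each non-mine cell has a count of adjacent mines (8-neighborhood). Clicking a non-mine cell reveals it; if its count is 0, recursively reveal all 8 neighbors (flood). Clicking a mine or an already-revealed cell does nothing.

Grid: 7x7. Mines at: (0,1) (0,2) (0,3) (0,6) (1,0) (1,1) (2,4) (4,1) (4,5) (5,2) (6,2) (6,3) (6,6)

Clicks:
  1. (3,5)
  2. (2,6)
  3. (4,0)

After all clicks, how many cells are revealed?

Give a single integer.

Answer: 7

Derivation:
Click 1 (3,5) count=2: revealed 1 new [(3,5)] -> total=1
Click 2 (2,6) count=0: revealed 5 new [(1,5) (1,6) (2,5) (2,6) (3,6)] -> total=6
Click 3 (4,0) count=1: revealed 1 new [(4,0)] -> total=7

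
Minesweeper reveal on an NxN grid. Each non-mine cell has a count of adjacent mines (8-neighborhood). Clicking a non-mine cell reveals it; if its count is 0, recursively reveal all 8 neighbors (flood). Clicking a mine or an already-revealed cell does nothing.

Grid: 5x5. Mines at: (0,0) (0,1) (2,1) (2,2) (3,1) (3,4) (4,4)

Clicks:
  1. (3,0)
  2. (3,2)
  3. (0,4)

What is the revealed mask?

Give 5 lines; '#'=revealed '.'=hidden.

Click 1 (3,0) count=2: revealed 1 new [(3,0)] -> total=1
Click 2 (3,2) count=3: revealed 1 new [(3,2)] -> total=2
Click 3 (0,4) count=0: revealed 8 new [(0,2) (0,3) (0,4) (1,2) (1,3) (1,4) (2,3) (2,4)] -> total=10

Answer: ..###
..###
...##
#.#..
.....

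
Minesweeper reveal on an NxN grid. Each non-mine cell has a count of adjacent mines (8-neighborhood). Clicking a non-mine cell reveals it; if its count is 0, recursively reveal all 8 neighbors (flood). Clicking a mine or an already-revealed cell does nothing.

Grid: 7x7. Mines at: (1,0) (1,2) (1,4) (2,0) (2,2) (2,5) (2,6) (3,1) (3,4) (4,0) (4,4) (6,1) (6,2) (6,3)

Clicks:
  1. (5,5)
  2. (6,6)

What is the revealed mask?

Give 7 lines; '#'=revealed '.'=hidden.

Answer: .......
.......
.......
.....##
.....##
....###
....###

Derivation:
Click 1 (5,5) count=1: revealed 1 new [(5,5)] -> total=1
Click 2 (6,6) count=0: revealed 9 new [(3,5) (3,6) (4,5) (4,6) (5,4) (5,6) (6,4) (6,5) (6,6)] -> total=10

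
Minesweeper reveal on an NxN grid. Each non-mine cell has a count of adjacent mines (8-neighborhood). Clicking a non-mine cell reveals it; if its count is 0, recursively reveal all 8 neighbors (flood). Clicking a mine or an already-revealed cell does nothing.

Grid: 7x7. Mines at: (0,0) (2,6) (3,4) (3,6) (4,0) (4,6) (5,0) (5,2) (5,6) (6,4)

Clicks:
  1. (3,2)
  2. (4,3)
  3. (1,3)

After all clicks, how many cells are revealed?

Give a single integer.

Answer: 26

Derivation:
Click 1 (3,2) count=0: revealed 26 new [(0,1) (0,2) (0,3) (0,4) (0,5) (0,6) (1,0) (1,1) (1,2) (1,3) (1,4) (1,5) (1,6) (2,0) (2,1) (2,2) (2,3) (2,4) (2,5) (3,0) (3,1) (3,2) (3,3) (4,1) (4,2) (4,3)] -> total=26
Click 2 (4,3) count=2: revealed 0 new [(none)] -> total=26
Click 3 (1,3) count=0: revealed 0 new [(none)] -> total=26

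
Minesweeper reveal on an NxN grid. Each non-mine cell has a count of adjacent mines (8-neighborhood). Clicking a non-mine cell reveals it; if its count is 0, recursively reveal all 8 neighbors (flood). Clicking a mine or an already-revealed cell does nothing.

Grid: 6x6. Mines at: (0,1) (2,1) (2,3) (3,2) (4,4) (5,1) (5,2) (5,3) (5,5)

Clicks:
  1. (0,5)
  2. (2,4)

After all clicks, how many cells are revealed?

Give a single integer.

Answer: 12

Derivation:
Click 1 (0,5) count=0: revealed 12 new [(0,2) (0,3) (0,4) (0,5) (1,2) (1,3) (1,4) (1,5) (2,4) (2,5) (3,4) (3,5)] -> total=12
Click 2 (2,4) count=1: revealed 0 new [(none)] -> total=12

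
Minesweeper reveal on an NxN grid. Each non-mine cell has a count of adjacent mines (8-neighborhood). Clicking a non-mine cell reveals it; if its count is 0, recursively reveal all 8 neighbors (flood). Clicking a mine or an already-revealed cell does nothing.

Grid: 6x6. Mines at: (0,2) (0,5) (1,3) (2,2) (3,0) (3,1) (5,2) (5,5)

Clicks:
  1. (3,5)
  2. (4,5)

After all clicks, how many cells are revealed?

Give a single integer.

Click 1 (3,5) count=0: revealed 11 new [(1,4) (1,5) (2,3) (2,4) (2,5) (3,3) (3,4) (3,5) (4,3) (4,4) (4,5)] -> total=11
Click 2 (4,5) count=1: revealed 0 new [(none)] -> total=11

Answer: 11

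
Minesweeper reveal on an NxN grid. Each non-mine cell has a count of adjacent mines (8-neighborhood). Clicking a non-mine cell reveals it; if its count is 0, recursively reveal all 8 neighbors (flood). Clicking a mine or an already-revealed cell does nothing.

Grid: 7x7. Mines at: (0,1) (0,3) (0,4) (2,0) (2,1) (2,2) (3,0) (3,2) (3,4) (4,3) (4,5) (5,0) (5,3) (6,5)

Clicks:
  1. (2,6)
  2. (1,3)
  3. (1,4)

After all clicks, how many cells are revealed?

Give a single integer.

Answer: 10

Derivation:
Click 1 (2,6) count=0: revealed 8 new [(0,5) (0,6) (1,5) (1,6) (2,5) (2,6) (3,5) (3,6)] -> total=8
Click 2 (1,3) count=3: revealed 1 new [(1,3)] -> total=9
Click 3 (1,4) count=2: revealed 1 new [(1,4)] -> total=10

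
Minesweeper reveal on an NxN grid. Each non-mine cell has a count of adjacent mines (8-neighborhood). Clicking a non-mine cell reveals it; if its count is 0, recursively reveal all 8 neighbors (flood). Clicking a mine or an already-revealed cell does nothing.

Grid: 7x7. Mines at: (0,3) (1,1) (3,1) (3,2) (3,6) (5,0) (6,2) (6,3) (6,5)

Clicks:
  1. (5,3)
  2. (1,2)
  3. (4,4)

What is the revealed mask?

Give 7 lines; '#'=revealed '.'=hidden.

Click 1 (5,3) count=2: revealed 1 new [(5,3)] -> total=1
Click 2 (1,2) count=2: revealed 1 new [(1,2)] -> total=2
Click 3 (4,4) count=0: revealed 19 new [(0,4) (0,5) (0,6) (1,3) (1,4) (1,5) (1,6) (2,3) (2,4) (2,5) (2,6) (3,3) (3,4) (3,5) (4,3) (4,4) (4,5) (5,4) (5,5)] -> total=21

Answer: ....###
..#####
...####
...###.
...###.
...###.
.......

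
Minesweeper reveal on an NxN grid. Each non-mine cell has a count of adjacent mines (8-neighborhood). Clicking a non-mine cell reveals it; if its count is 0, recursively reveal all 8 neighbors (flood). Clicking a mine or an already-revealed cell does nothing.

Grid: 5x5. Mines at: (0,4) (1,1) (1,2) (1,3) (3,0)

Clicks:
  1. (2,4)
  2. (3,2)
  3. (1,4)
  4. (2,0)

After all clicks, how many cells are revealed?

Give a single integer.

Answer: 14

Derivation:
Click 1 (2,4) count=1: revealed 1 new [(2,4)] -> total=1
Click 2 (3,2) count=0: revealed 11 new [(2,1) (2,2) (2,3) (3,1) (3,2) (3,3) (3,4) (4,1) (4,2) (4,3) (4,4)] -> total=12
Click 3 (1,4) count=2: revealed 1 new [(1,4)] -> total=13
Click 4 (2,0) count=2: revealed 1 new [(2,0)] -> total=14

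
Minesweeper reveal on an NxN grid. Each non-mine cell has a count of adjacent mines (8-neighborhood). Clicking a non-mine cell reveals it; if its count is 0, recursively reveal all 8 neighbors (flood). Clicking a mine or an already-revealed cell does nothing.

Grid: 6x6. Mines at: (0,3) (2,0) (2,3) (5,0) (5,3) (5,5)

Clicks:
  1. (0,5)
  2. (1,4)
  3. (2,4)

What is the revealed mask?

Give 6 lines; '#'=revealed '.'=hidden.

Click 1 (0,5) count=0: revealed 10 new [(0,4) (0,5) (1,4) (1,5) (2,4) (2,5) (3,4) (3,5) (4,4) (4,5)] -> total=10
Click 2 (1,4) count=2: revealed 0 new [(none)] -> total=10
Click 3 (2,4) count=1: revealed 0 new [(none)] -> total=10

Answer: ....##
....##
....##
....##
....##
......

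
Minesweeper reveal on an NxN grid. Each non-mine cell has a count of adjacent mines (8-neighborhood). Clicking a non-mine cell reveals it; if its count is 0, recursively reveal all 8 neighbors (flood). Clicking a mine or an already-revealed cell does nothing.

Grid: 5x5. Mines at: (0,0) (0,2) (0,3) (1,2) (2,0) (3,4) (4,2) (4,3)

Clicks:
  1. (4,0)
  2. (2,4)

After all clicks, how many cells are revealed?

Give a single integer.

Click 1 (4,0) count=0: revealed 4 new [(3,0) (3,1) (4,0) (4,1)] -> total=4
Click 2 (2,4) count=1: revealed 1 new [(2,4)] -> total=5

Answer: 5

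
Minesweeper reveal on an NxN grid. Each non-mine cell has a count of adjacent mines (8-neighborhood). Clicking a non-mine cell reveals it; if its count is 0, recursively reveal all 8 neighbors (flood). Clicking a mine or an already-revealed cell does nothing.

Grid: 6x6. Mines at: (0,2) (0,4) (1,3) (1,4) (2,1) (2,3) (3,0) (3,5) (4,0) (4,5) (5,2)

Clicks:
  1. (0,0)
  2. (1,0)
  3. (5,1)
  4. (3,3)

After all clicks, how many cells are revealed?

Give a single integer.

Answer: 6

Derivation:
Click 1 (0,0) count=0: revealed 4 new [(0,0) (0,1) (1,0) (1,1)] -> total=4
Click 2 (1,0) count=1: revealed 0 new [(none)] -> total=4
Click 3 (5,1) count=2: revealed 1 new [(5,1)] -> total=5
Click 4 (3,3) count=1: revealed 1 new [(3,3)] -> total=6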